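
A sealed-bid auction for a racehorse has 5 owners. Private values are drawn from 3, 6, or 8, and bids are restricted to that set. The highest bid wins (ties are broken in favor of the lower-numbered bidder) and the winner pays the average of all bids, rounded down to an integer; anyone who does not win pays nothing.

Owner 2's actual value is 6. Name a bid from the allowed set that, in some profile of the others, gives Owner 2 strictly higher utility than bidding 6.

Suppose Owner 1 bids 3, Owner 3 bids 3, Owner 4 bids 3 and Owner 5 bids 8.
Bid 6: loses, pays 0, utility 0.
Bid 8: wins, pays 5, utility 6 - 5 = 1.
So bidding 8 beats truth here (1 > 0).

8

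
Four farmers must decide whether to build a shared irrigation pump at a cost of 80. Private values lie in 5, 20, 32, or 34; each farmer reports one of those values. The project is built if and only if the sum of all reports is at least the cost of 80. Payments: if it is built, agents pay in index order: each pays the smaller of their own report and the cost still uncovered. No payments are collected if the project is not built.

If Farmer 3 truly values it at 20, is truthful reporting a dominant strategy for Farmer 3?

No

Consider the case where Farmer 1 reports 20, Farmer 2 reports 32 and Farmer 4 reports 32.
Truthful report 20: project built, pays 20, utility 20 - 20 = 0.
Report 5 instead: project built, pays 5, utility 20 - 5 = 15.
Since 15 > 0, reporting 5 is strictly better here, so truthful reporting is not dominant.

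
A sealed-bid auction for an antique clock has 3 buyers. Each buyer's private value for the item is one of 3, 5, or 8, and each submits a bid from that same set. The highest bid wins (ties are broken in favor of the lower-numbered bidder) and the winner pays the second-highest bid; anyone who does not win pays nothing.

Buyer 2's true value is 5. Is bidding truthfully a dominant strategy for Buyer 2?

Yes

Check each profile of the others' bids and compare truth against every alternative bid.
Others bid (3, 3): truth gives 2, best alternative gives 2.
Others bid (3, 5): truth gives 0, best alternative gives 0.
Others bid (3, 8): truth gives 0, best alternative gives 0.
Others bid (5, 3): truth gives 0, best alternative gives 0.
Others bid (5, 5): truth gives 0, best alternative gives 0.
Others bid (5, 8): truth gives 0, best alternative gives 0.
(Remaining 3 profiles checked similarly; truth is weakly best in each.)
In every case the truthful bid is at least as good as any alternative, so it is a dominant strategy.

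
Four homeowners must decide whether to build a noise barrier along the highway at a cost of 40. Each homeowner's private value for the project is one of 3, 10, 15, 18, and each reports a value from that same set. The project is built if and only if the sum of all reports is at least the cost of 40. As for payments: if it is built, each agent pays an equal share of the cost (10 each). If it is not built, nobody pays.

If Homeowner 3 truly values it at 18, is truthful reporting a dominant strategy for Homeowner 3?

Yes

Check each profile of the others' reports and compare truth against every alternative report.
Others report (3, 3, 18): truth gives 8, best alternative gives 0.
Others report (3, 10, 10): truth gives 8, best alternative gives 0.
Others report (3, 18, 3): truth gives 8, best alternative gives 0.
Others report (10, 3, 10): truth gives 8, best alternative gives 0.
Others report (10, 10, 3): truth gives 8, best alternative gives 0.
Others report (18, 3, 3): truth gives 8, best alternative gives 0.
(Remaining 58 profiles checked similarly; truth is weakly best in each.)
In every case the truthful report is at least as good as any alternative, so it is a dominant strategy.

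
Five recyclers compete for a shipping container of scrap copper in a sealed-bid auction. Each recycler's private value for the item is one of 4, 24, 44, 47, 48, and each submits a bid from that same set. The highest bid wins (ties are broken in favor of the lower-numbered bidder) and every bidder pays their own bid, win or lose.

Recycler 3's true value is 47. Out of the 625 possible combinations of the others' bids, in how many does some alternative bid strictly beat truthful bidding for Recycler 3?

Others bid (4, 4, 4, 4): truth gives 0; bid 24 gives 23 > 0. Violating.
Others bid (4, 4, 4, 24): truth gives 0; bid 24 gives 23 > 0. Violating.
Others bid (4, 4, 4, 44): truth gives 0; bid 44 gives 3 > 0. Violating.
Others bid (4, 4, 4, 48): truth gives -47; bid 48 gives -1 > -47. Violating.
Others bid (4, 4, 4, 47): truth gives 0; no alternative beats it.
Others bid (4, 4, 24, 47): truth gives 0; no alternative beats it.
(Checking all 625 profiles: 517 have a profitable deviation, 108 do not.)

517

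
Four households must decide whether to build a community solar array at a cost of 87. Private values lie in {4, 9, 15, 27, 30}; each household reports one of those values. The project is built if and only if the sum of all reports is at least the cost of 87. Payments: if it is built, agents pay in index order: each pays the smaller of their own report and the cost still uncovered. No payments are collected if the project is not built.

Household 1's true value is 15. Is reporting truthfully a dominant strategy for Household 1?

No

Consider the case where Household 2 reports 27, Household 3 reports 27 and Household 4 reports 27.
Truthful report 15: project built, pays 15, utility 15 - 15 = 0.
Report 9 instead: project built, pays 9, utility 15 - 9 = 6.
Since 6 > 0, reporting 9 is strictly better here, so truthful reporting is not dominant.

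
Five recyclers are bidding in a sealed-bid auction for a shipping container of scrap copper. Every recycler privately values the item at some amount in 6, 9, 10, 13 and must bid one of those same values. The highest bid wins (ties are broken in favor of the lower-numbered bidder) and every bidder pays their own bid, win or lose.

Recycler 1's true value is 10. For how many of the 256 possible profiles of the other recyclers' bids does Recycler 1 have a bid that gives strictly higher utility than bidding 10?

191

Others bid (6, 6, 6, 6): truth gives 0; bid 6 gives 4 > 0. Violating.
Others bid (6, 6, 6, 9): truth gives 0; bid 9 gives 1 > 0. Violating.
Others bid (6, 6, 6, 13): truth gives -10; bid 13 gives -3 > -10. Violating.
Others bid (6, 6, 9, 6): truth gives 0; bid 9 gives 1 > 0. Violating.
Others bid (6, 6, 6, 10): truth gives 0; no alternative beats it.
Others bid (6, 6, 9, 10): truth gives 0; no alternative beats it.
(Checking all 256 profiles: 191 have a profitable deviation, 65 do not.)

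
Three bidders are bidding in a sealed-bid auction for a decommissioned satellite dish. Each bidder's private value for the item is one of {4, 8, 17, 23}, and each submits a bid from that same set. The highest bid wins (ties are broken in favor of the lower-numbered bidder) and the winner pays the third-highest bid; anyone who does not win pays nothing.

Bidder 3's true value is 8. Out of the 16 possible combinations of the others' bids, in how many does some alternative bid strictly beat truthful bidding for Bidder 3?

4

Others bid (4, 8): truth gives 0; bid 17 gives 4 > 0. Violating.
Others bid (4, 17): truth gives 0; bid 23 gives 4 > 0. Violating.
Others bid (8, 4): truth gives 0; bid 17 gives 4 > 0. Violating.
Others bid (17, 4): truth gives 0; bid 23 gives 4 > 0. Violating.
Others bid (4, 4): truth gives 4; no alternative beats it.
Others bid (4, 23): truth gives 0; no alternative beats it.
(Checking all 16 profiles: 4 have a profitable deviation, 12 do not.)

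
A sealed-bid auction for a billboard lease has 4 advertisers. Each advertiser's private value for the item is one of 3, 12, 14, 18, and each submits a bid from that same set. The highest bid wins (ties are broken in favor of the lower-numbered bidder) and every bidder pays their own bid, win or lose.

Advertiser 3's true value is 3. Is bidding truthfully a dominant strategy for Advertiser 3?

Check each profile of the others' bids and compare truth against every alternative bid.
Others bid (3, 3, 18): truth gives -3, best alternative gives -12.
Others bid (3, 12, 18): truth gives -3, best alternative gives -12.
Others bid (3, 14, 3): truth gives -3, best alternative gives -12.
Others bid (3, 14, 12): truth gives -3, best alternative gives -12.
Others bid (3, 14, 14): truth gives -3, best alternative gives -12.
Others bid (3, 14, 18): truth gives -3, best alternative gives -12.
(Remaining 58 profiles checked similarly; truth is weakly best in each.)
In every case the truthful bid is at least as good as any alternative, so it is a dominant strategy.

Yes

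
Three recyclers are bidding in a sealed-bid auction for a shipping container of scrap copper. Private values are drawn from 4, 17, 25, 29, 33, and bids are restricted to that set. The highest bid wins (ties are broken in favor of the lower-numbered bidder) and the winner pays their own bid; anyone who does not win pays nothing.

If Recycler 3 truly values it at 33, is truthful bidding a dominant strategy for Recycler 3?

Consider the case where Recycler 1 bids 4 and Recycler 2 bids 4.
Truthful bid 33: wins, pays 33, utility 33 - 33 = 0.
Bid 17 instead: wins, pays 17, utility 33 - 17 = 16.
Since 16 > 0, bidding 17 is strictly better here, so truthful bidding is not dominant.

No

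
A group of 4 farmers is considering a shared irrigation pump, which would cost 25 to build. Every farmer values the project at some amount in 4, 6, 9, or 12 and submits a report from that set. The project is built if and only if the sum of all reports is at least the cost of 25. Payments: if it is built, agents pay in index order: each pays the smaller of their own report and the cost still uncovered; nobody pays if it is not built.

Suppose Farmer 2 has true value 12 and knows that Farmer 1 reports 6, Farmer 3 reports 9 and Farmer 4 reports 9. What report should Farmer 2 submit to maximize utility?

4

Report 4: project built, pays 4, utility 12 - 4 = 8.
Report 6: project built, pays 6, utility 12 - 6 = 6.
Report 9: project built, pays 9, utility 12 - 9 = 3.
Report 12: project built, pays 12, utility 12 - 12 = 0.
The best choice is 4 with utility 8.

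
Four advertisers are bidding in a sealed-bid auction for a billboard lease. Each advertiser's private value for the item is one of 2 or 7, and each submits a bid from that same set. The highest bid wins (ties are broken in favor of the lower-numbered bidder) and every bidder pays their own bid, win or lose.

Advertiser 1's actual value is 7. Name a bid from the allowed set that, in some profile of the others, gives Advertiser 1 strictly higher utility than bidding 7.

2

Suppose Advertiser 2 bids 2, Advertiser 3 bids 2 and Advertiser 4 bids 2.
Bid 7: wins, pays 7, utility 7 - 7 = 0.
Bid 2: wins, pays 2, utility 7 - 2 = 5.
So bidding 2 beats truth here (5 > 0).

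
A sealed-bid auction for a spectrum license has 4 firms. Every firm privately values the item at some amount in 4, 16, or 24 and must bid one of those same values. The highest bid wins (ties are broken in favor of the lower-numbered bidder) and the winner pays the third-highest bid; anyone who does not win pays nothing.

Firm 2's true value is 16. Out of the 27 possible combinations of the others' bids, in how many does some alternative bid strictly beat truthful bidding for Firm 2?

Others bid (4, 4, 24): truth gives 0; bid 24 gives 12 > 0. Violating.
Others bid (4, 24, 4): truth gives 0; bid 24 gives 12 > 0. Violating.
Others bid (16, 4, 4): truth gives 0; bid 24 gives 12 > 0. Violating.
Others bid (4, 4, 4): truth gives 12; no alternative beats it.
Others bid (4, 4, 16): truth gives 12; no alternative beats it.
(Checking all 27 profiles: 3 have a profitable deviation, 24 do not.)

3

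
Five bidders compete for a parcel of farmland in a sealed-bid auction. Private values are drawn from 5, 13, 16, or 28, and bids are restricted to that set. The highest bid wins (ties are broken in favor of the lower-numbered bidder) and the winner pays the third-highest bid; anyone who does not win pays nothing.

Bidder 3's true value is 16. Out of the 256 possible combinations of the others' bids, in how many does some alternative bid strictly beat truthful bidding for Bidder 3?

Others bid (5, 5, 5, 28): truth gives 0; bid 28 gives 11 > 0. Violating.
Others bid (5, 5, 13, 28): truth gives 0; bid 28 gives 3 > 0. Violating.
Others bid (5, 5, 28, 5): truth gives 0; bid 28 gives 11 > 0. Violating.
Others bid (5, 5, 28, 13): truth gives 0; bid 28 gives 3 > 0. Violating.
Others bid (5, 5, 5, 5): truth gives 11; no alternative beats it.
Others bid (5, 5, 5, 13): truth gives 11; no alternative beats it.
(Checking all 256 profiles: 32 have a profitable deviation, 224 do not.)

32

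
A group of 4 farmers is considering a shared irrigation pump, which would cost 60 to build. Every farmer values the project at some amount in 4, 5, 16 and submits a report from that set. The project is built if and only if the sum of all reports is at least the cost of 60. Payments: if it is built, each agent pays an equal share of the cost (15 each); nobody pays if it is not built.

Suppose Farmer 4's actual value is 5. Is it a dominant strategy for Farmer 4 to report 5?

Check each profile of the others' reports and compare truth against every alternative report.
Others report (4, 4, 4): truth gives 0, best alternative gives 0.
Others report (4, 4, 5): truth gives 0, best alternative gives 0.
Others report (4, 4, 16): truth gives 0, best alternative gives 0.
Others report (4, 5, 4): truth gives 0, best alternative gives 0.
Others report (4, 5, 5): truth gives 0, best alternative gives 0.
Others report (4, 5, 16): truth gives 0, best alternative gives 0.
(Remaining 21 profiles checked similarly; truth is weakly best in each.)
In every case the truthful report is at least as good as any alternative, so it is a dominant strategy.

Yes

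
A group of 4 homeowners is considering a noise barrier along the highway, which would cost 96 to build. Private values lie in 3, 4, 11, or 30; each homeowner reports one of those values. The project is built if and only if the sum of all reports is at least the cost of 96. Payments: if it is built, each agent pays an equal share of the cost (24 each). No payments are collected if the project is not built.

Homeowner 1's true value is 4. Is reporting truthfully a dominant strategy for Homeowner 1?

Check each profile of the others' reports and compare truth against every alternative report.
Others report (3, 3, 3): truth gives 0, best alternative gives 0.
Others report (3, 3, 4): truth gives 0, best alternative gives 0.
Others report (3, 3, 11): truth gives 0, best alternative gives 0.
Others report (3, 3, 30): truth gives 0, best alternative gives 0.
Others report (3, 4, 3): truth gives 0, best alternative gives 0.
Others report (3, 4, 4): truth gives 0, best alternative gives 0.
(Remaining 58 profiles checked similarly; truth is weakly best in each.)
In every case the truthful report is at least as good as any alternative, so it is a dominant strategy.

Yes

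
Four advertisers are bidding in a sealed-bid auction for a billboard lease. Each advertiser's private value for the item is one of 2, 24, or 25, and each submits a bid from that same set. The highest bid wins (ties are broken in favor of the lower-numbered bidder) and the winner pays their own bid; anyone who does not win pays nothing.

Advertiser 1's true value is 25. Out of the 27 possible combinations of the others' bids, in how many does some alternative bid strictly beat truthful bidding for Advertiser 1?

Others bid (2, 2, 2): truth gives 0; bid 2 gives 23 > 0. Violating.
Others bid (2, 2, 24): truth gives 0; bid 24 gives 1 > 0. Violating.
Others bid (2, 24, 2): truth gives 0; bid 24 gives 1 > 0. Violating.
Others bid (2, 24, 24): truth gives 0; bid 24 gives 1 > 0. Violating.
Others bid (2, 2, 25): truth gives 0; no alternative beats it.
Others bid (2, 24, 25): truth gives 0; no alternative beats it.
(Checking all 27 profiles: 8 have a profitable deviation, 19 do not.)

8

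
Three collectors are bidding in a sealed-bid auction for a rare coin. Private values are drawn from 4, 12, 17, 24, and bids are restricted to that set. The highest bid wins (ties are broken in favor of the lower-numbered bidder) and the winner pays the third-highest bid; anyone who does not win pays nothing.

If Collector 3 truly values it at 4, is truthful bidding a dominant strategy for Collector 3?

Check each profile of the others' bids and compare truth against every alternative bid.
Others bid (4, 4): truth gives 0, best alternative gives 0.
Others bid (4, 12): truth gives 0, best alternative gives 0.
Others bid (4, 17): truth gives 0, best alternative gives 0.
Others bid (4, 24): truth gives 0, best alternative gives 0.
Others bid (12, 4): truth gives 0, best alternative gives 0.
Others bid (12, 12): truth gives 0, best alternative gives 0.
(Remaining 10 profiles checked similarly; truth is weakly best in each.)
In every case the truthful bid is at least as good as any alternative, so it is a dominant strategy.

Yes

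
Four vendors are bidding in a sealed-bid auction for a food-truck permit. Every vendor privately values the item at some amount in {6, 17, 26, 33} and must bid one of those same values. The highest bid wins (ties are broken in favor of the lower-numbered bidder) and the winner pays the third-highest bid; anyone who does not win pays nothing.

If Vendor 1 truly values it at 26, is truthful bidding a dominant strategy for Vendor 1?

Consider the case where Vendor 2 bids 6, Vendor 3 bids 6 and Vendor 4 bids 33.
Truthful bid 26: loses, pays 0, utility 0.
Bid 33 instead: wins, pays 6, utility 26 - 6 = 20.
Since 20 > 0, bidding 33 is strictly better here, so truthful bidding is not dominant.

No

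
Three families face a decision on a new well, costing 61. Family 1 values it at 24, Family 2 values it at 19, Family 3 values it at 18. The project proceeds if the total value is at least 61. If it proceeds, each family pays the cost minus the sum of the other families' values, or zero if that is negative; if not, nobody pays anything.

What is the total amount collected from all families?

Total value 61 ≥ cost 61, so it is built.
Family 1: others sum to 37; max(0, 61 - 37) = 24.
Family 2: others sum to 42; max(0, 61 - 42) = 19.
Family 3: others sum to 43; max(0, 61 - 43) = 18.
Total collected = 24 + 19 + 18 = 61.

61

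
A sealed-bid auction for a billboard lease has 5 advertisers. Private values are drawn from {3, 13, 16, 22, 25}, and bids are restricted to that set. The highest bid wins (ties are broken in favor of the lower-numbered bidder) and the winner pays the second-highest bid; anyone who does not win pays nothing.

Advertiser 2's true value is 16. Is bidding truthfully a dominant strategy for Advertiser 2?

Check each profile of the others' bids and compare truth against every alternative bid.
Others bid (3, 3, 3, 3): truth gives 13, best alternative gives 13.
Others bid (3, 3, 3, 13): truth gives 3, best alternative gives 3.
Others bid (3, 3, 13, 3): truth gives 3, best alternative gives 3.
Others bid (3, 3, 13, 13): truth gives 3, best alternative gives 3.
Others bid (3, 13, 3, 3): truth gives 3, best alternative gives 3.
Others bid (3, 13, 3, 13): truth gives 3, best alternative gives 3.
(Remaining 619 profiles checked similarly; truth is weakly best in each.)
In every case the truthful bid is at least as good as any alternative, so it is a dominant strategy.

Yes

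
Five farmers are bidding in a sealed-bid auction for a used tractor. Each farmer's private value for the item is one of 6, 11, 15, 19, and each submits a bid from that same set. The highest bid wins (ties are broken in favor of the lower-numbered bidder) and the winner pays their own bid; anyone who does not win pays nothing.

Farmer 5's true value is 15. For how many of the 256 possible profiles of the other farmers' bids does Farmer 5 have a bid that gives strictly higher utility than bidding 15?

Others bid (6, 6, 6, 6): truth gives 0; bid 11 gives 4 > 0. Violating.
Others bid (6, 6, 6, 11): truth gives 0; no alternative beats it.
Others bid (6, 6, 6, 15): truth gives 0; no alternative beats it.
(Checking all 256 profiles: 1 has a profitable deviation, 255 do not.)

1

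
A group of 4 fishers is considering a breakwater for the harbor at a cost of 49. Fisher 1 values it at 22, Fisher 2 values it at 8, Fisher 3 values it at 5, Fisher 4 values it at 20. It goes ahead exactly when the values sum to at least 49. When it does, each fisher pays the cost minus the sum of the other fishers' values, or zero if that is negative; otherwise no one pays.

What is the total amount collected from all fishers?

32

Total value 55 ≥ cost 49, so it is built.
Fisher 1: others sum to 33; max(0, 49 - 33) = 16.
Fisher 2: others sum to 47; max(0, 49 - 47) = 2.
Fisher 3: others sum to 50; max(0, 49 - 50) = 0.
Fisher 4: others sum to 35; max(0, 49 - 35) = 14.
Total collected = 16 + 2 + 0 + 14 = 32.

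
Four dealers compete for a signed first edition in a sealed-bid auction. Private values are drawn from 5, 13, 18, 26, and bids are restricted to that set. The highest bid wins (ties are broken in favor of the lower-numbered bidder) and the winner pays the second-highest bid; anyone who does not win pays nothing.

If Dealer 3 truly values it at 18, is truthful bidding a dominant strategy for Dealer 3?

Yes

Check each profile of the others' bids and compare truth against every alternative bid.
Others bid (5, 5, 5): truth gives 13, best alternative gives 13.
Others bid (5, 5, 13): truth gives 5, best alternative gives 5.
Others bid (5, 13, 5): truth gives 5, best alternative gives 5.
Others bid (5, 13, 13): truth gives 5, best alternative gives 5.
Others bid (13, 5, 5): truth gives 5, best alternative gives 5.
Others bid (13, 5, 13): truth gives 5, best alternative gives 5.
(Remaining 58 profiles checked similarly; truth is weakly best in each.)
In every case the truthful bid is at least as good as any alternative, so it is a dominant strategy.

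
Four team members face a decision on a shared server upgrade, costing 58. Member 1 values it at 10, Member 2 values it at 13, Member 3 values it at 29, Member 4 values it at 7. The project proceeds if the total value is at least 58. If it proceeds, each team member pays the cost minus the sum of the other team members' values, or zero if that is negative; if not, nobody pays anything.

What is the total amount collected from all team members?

Total value 59 ≥ cost 58, so it is built.
Member 1: others sum to 49; max(0, 58 - 49) = 9.
Member 2: others sum to 46; max(0, 58 - 46) = 12.
Member 3: others sum to 30; max(0, 58 - 30) = 28.
Member 4: others sum to 52; max(0, 58 - 52) = 6.
Total collected = 9 + 12 + 28 + 6 = 55.

55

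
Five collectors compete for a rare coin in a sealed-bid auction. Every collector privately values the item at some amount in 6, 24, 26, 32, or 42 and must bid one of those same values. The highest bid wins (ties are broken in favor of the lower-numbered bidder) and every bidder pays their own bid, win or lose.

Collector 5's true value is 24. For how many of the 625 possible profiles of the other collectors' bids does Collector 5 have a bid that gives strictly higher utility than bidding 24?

Others bid (6, 6, 6, 24): truth gives -24; bid 26 gives -2 > -24. Violating.
Others bid (6, 6, 6, 26): truth gives -24; bid 6 gives -6 > -24. Violating.
Others bid (6, 6, 6, 32): truth gives -24; bid 6 gives -6 > -24. Violating.
Others bid (6, 6, 6, 42): truth gives -24; bid 6 gives -6 > -24. Violating.
Others bid (6, 6, 6, 6): truth gives 0; no alternative beats it.
(Checking all 625 profiles: 624 have a profitable deviation, 1 does not.)

624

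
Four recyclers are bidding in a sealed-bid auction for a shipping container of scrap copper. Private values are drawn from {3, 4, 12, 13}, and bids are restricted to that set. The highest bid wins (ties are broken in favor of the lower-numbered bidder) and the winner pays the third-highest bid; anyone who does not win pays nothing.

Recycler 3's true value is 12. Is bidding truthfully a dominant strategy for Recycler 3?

Consider the case where Recycler 1 bids 3, Recycler 2 bids 3 and Recycler 4 bids 13.
Truthful bid 12: loses, pays 0, utility 0.
Bid 13 instead: wins, pays 3, utility 12 - 3 = 9.
Since 9 > 0, bidding 13 is strictly better here, so truthful bidding is not dominant.

No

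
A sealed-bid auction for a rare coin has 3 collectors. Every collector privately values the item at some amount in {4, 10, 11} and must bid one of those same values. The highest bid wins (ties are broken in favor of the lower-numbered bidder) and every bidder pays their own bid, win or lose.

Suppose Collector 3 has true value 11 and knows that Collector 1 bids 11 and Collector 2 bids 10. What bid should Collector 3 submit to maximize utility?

Bid 4: loses but pays 4, utility -4.
Bid 10: loses but pays 10, utility -10.
Bid 11: loses but pays 11, utility -11.
The best choice is 4 with utility -4.

4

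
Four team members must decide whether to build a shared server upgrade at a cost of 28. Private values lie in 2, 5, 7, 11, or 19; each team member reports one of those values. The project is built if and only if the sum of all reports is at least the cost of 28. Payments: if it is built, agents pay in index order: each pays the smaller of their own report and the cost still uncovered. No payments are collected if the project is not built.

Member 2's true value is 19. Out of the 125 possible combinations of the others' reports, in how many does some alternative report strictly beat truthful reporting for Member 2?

Others report (2, 2, 19): truth gives 0; report 5 gives 14 > 0. Violating.
Others report (2, 5, 11): truth gives 0; report 11 gives 8 > 0. Violating.
Others report (2, 5, 19): truth gives 0; report 2 gives 17 > 0. Violating.
Others report (2, 7, 11): truth gives 0; report 11 gives 8 > 0. Violating.
Others report (2, 2, 2): truth gives 0; no alternative beats it.
Others report (2, 2, 5): truth gives 0; no alternative beats it.
(Checking all 125 profiles: 102 have a profitable deviation, 23 do not.)

102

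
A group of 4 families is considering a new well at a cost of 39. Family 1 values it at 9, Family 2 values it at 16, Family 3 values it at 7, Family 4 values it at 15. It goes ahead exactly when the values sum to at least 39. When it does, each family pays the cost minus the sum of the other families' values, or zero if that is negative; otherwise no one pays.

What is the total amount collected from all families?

16

Total value 47 ≥ cost 39, so it is built.
Family 1: others sum to 38; max(0, 39 - 38) = 1.
Family 2: others sum to 31; max(0, 39 - 31) = 8.
Family 3: others sum to 40; max(0, 39 - 40) = 0.
Family 4: others sum to 32; max(0, 39 - 32) = 7.
Total collected = 1 + 8 + 0 + 7 = 16.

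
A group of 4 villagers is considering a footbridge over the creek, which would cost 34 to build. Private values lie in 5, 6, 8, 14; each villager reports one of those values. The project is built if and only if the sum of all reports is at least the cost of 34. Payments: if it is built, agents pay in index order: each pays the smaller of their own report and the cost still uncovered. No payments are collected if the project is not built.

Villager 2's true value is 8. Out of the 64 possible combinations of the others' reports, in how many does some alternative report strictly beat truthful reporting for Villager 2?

Others report (5, 14, 14): truth gives 0; report 5 gives 3 > 0. Violating.
Others report (6, 8, 14): truth gives 0; report 6 gives 2 > 0. Violating.
Others report (6, 14, 8): truth gives 0; report 6 gives 2 > 0. Violating.
Others report (6, 14, 14): truth gives 0; report 5 gives 3 > 0. Violating.
Others report (5, 5, 5): truth gives 0; no alternative beats it.
Others report (5, 5, 6): truth gives 0; no alternative beats it.
(Checking all 64 profiles: 19 have a profitable deviation, 45 do not.)

19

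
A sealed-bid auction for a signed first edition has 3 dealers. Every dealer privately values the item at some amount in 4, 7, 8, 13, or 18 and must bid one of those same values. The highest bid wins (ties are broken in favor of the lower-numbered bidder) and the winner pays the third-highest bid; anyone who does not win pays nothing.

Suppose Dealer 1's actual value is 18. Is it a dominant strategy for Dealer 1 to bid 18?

Check each profile of the others' bids and compare truth against every alternative bid.
Others bid (4, 18): truth gives 14, best alternative gives 0.
Others bid (18, 4): truth gives 14, best alternative gives 0.
Others bid (7, 18): truth gives 11, best alternative gives 0.
Others bid (18, 7): truth gives 11, best alternative gives 0.
Others bid (8, 18): truth gives 10, best alternative gives 0.
Others bid (18, 8): truth gives 10, best alternative gives 0.
(Remaining 19 profiles checked similarly; truth is weakly best in each.)
In every case the truthful bid is at least as good as any alternative, so it is a dominant strategy.

Yes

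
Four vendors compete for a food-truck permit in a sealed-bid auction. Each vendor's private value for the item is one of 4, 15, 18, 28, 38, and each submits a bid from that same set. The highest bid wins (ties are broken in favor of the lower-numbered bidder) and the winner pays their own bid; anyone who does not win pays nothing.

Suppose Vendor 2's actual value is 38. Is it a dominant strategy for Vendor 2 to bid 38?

Consider the case where Vendor 1 bids 4, Vendor 3 bids 4 and Vendor 4 bids 4.
Truthful bid 38: wins, pays 38, utility 38 - 38 = 0.
Bid 15 instead: wins, pays 15, utility 38 - 15 = 23.
Since 23 > 0, bidding 15 is strictly better here, so truthful bidding is not dominant.

No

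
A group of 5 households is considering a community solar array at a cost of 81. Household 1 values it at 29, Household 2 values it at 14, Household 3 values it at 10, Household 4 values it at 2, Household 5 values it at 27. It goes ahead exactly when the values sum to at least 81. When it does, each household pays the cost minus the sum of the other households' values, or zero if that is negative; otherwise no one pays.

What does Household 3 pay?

Total value 82 ≥ cost 81, so the project is built.
The other households' values sum to 72.
Cost minus that sum is 81 - 72 = 9.

9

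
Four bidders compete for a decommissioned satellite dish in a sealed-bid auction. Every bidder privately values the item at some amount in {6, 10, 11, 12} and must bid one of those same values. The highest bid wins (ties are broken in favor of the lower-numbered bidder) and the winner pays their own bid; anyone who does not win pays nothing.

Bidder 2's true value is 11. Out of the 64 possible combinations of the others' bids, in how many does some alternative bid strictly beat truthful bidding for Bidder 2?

4

Others bid (6, 6, 6): truth gives 0; bid 10 gives 1 > 0. Violating.
Others bid (6, 6, 10): truth gives 0; bid 10 gives 1 > 0. Violating.
Others bid (6, 10, 6): truth gives 0; bid 10 gives 1 > 0. Violating.
Others bid (6, 10, 10): truth gives 0; bid 10 gives 1 > 0. Violating.
Others bid (6, 6, 11): truth gives 0; no alternative beats it.
Others bid (6, 6, 12): truth gives 0; no alternative beats it.
(Checking all 64 profiles: 4 have a profitable deviation, 60 do not.)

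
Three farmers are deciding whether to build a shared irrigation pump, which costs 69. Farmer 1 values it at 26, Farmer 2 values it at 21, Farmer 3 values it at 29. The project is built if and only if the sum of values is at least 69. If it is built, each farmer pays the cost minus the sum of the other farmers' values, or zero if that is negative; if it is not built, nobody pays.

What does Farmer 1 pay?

Total value 76 ≥ cost 69, so the project is built.
The other farmers' values sum to 50.
Cost minus that sum is 69 - 50 = 19.

19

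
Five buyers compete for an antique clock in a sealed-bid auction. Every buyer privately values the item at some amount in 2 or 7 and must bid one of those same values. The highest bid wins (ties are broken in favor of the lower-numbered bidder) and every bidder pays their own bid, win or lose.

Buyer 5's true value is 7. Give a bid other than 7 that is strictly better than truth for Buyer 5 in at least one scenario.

2

Suppose Buyer 1 bids 2, Buyer 2 bids 2, Buyer 3 bids 2 and Buyer 4 bids 7.
Bid 7: loses but pays 7, utility -7.
Bid 2: loses but pays 2, utility -2.
So bidding 2 beats truth here (-2 > -7).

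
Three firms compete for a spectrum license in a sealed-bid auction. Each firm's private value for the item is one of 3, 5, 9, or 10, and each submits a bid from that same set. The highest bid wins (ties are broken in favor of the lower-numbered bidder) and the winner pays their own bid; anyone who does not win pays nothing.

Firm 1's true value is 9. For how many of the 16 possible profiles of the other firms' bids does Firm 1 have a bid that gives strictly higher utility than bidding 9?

Others bid (3, 3): truth gives 0; bid 3 gives 6 > 0. Violating.
Others bid (3, 5): truth gives 0; bid 5 gives 4 > 0. Violating.
Others bid (5, 3): truth gives 0; bid 5 gives 4 > 0. Violating.
Others bid (5, 5): truth gives 0; bid 5 gives 4 > 0. Violating.
Others bid (3, 9): truth gives 0; no alternative beats it.
Others bid (3, 10): truth gives 0; no alternative beats it.
(Checking all 16 profiles: 4 have a profitable deviation, 12 do not.)

4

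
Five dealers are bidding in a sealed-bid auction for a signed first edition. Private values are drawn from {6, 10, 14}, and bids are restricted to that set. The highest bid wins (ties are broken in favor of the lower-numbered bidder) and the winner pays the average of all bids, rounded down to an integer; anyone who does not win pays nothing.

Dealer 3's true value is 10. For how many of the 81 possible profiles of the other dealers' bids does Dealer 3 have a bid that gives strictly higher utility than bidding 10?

9

Others bid (6, 6, 6, 14): truth gives 0; bid 14 gives 1 > 0. Violating.
Others bid (6, 6, 14, 6): truth gives 0; bid 14 gives 1 > 0. Violating.
Others bid (6, 10, 6, 6): truth gives 0; bid 14 gives 2 > 0. Violating.
Others bid (6, 10, 6, 10): truth gives 0; bid 14 gives 1 > 0. Violating.
Others bid (6, 6, 6, 6): truth gives 4; no alternative beats it.
Others bid (6, 6, 6, 10): truth gives 3; no alternative beats it.
(Checking all 81 profiles: 9 have a profitable deviation, 72 do not.)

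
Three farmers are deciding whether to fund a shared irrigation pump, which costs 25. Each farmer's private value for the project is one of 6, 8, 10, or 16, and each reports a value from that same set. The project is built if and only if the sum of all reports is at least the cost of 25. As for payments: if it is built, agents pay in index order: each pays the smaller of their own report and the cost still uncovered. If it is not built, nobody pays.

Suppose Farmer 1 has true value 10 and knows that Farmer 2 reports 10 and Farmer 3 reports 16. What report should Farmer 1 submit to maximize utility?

Report 6: project built, pays 6, utility 10 - 6 = 4.
Report 8: project built, pays 8, utility 10 - 8 = 2.
Report 10: project built, pays 10, utility 10 - 10 = 0.
Report 16: project built, pays 16, utility 10 - 16 = -6.
The best choice is 6 with utility 4.

6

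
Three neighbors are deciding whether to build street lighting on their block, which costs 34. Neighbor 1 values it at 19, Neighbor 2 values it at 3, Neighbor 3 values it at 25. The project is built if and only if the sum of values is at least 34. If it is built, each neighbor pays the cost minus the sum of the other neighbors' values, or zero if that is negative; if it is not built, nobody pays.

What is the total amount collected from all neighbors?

18

Total value 47 ≥ cost 34, so it is built.
Neighbor 1: others sum to 28; max(0, 34 - 28) = 6.
Neighbor 2: others sum to 44; max(0, 34 - 44) = 0.
Neighbor 3: others sum to 22; max(0, 34 - 22) = 12.
Total collected = 6 + 0 + 12 = 18.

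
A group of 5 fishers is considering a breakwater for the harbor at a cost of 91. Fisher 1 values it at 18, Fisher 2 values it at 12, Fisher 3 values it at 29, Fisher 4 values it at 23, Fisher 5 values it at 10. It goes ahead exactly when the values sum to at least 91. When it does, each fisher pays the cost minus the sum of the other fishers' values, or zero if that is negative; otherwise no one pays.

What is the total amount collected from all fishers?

Total value 92 ≥ cost 91, so it is built.
Fisher 1: others sum to 74; max(0, 91 - 74) = 17.
Fisher 2: others sum to 80; max(0, 91 - 80) = 11.
Fisher 3: others sum to 63; max(0, 91 - 63) = 28.
Fisher 4: others sum to 69; max(0, 91 - 69) = 22.
Fisher 5: others sum to 82; max(0, 91 - 82) = 9.
Total collected = 17 + 11 + 28 + 22 + 9 = 87.

87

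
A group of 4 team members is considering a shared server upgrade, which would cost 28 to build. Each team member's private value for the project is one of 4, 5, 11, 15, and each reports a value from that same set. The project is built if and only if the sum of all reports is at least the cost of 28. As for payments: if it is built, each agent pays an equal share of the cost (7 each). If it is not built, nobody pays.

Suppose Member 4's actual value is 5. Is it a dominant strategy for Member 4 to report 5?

Consider the case where Member 1 reports 4, Member 2 reports 4 and Member 3 reports 15.
Truthful report 5: project built, pays 7, utility 5 - 7 = -2.
Report 4 instead: project not built, utility 0.
Since 0 > -2, reporting 4 is strictly better here, so truthful reporting is not dominant.

No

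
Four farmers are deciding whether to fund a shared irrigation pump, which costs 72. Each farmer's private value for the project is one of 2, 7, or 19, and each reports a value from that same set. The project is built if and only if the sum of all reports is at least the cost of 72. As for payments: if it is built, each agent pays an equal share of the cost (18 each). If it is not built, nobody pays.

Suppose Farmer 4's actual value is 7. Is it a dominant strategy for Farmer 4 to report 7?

Yes

Check each profile of the others' reports and compare truth against every alternative report.
Others report (2, 2, 2): truth gives 0, best alternative gives 0.
Others report (2, 2, 7): truth gives 0, best alternative gives 0.
Others report (2, 2, 19): truth gives 0, best alternative gives 0.
Others report (2, 7, 2): truth gives 0, best alternative gives 0.
Others report (2, 7, 7): truth gives 0, best alternative gives 0.
Others report (2, 7, 19): truth gives 0, best alternative gives 0.
(Remaining 21 profiles checked similarly; truth is weakly best in each.)
In every case the truthful report is at least as good as any alternative, so it is a dominant strategy.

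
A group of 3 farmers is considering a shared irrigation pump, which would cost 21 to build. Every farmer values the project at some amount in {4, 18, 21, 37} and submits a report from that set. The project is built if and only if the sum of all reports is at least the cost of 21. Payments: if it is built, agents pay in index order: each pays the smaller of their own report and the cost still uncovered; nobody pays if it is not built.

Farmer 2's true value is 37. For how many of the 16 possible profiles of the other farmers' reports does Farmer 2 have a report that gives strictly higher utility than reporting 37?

Others report (4, 18): truth gives 20; report 4 gives 33 > 20. Violating.
Others report (4, 21): truth gives 20; report 4 gives 33 > 20. Violating.
Others report (4, 37): truth gives 20; report 4 gives 33 > 20. Violating.
Others report (4, 4): truth gives 20; no alternative beats it.
Others report (18, 4): truth gives 34; no alternative beats it.
(Checking all 16 profiles: 3 have a profitable deviation, 13 do not.)

3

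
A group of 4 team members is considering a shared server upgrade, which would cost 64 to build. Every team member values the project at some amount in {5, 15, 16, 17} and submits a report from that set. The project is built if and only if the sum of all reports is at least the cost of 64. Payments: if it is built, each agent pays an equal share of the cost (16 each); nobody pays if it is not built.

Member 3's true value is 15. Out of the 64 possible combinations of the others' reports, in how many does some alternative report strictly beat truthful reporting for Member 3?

10

Others report (15, 17, 17): truth gives -1; report 5 gives 0 > -1. Violating.
Others report (16, 16, 17): truth gives -1; report 5 gives 0 > -1. Violating.
Others report (16, 17, 16): truth gives -1; report 5 gives 0 > -1. Violating.
Others report (16, 17, 17): truth gives -1; report 5 gives 0 > -1. Violating.
Others report (5, 5, 5): truth gives 0; no alternative beats it.
Others report (5, 5, 15): truth gives 0; no alternative beats it.
(Checking all 64 profiles: 10 have a profitable deviation, 54 do not.)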